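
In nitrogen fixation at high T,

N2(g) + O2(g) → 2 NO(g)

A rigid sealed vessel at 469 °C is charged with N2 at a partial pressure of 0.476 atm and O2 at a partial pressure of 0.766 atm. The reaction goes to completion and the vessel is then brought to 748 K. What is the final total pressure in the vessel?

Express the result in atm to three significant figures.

Because the vessel is rigid and T is held at 469 °C, work the stoichiometry in partial pressures (P_i = n_iRT/V).
P(O2) required for 0.476 atm of N2 = (1/1) × 0.476 = 0.4760 atm; available 0.766 atm, so N2 is limiting.
P(O2) remaining = 0.766 − (1/1) × 0.476 = 0.2900 atm
P(gaseous products) = (2)/1 × 0.476 = 0.9520 atm
P_total at 469 °C = 0.2900 + 0.9520 = 1.242 atm
Scaling to 748 K: P = 1.242 × 748/742.15 = 1.252 atm

1.25 atm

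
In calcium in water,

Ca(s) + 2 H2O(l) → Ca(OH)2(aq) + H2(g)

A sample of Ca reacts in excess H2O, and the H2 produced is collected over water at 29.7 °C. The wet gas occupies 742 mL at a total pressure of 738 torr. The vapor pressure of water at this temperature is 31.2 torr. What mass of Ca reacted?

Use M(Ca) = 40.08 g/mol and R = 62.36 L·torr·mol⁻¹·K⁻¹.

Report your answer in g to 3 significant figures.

1.11 g

P(H2) = 738 − 31.2 = 706.8 torr
n(H2) = PV/RT = (706.8 × 0.7420) / (62.36 × 302.85) = 0.02777 mol
n(Ca) = (1/1) × 0.02777 = 0.02777 mol
m(Ca) = 0.02777 × 40.08 = 1.113 g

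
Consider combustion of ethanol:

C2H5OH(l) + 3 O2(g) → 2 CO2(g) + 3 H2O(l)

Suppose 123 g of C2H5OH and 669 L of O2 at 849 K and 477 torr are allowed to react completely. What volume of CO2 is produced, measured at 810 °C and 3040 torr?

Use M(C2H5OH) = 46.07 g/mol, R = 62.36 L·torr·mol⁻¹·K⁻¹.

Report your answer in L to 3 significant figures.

89.3 L

n(C2H5OH) = 123 / 46.07 = 2.670 mol
n(O2) = PV/RT = (477 × 669) / (62.36 × 849) = 6.027 mol
For 2.670 mol C2H5OH, stoichiometry requires (3/1) × 2.670 = 8.010 mol O2; 6.027 mol is available, so O2 is limiting.
n(CO2) = (2/3) × 6.027 = 4.018 mol
V(CO2) = nRT/P = 4.018 × 62.36 × 1083.15 / 3040 = 89.28 L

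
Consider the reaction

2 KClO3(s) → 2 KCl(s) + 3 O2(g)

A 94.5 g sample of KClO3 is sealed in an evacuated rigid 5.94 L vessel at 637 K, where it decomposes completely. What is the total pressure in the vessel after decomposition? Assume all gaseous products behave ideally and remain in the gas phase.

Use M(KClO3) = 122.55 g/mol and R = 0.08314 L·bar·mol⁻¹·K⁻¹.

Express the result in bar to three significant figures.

n(KClO3) = 94.5 / 122.55 = 0.7711 mol
n(gas produced) = (3/2) × 0.7711 = 1.157 mol
P = nRT/V = 1.157 × 0.08314 × 637 / 5.94 = 10.32 bar

10.3 bar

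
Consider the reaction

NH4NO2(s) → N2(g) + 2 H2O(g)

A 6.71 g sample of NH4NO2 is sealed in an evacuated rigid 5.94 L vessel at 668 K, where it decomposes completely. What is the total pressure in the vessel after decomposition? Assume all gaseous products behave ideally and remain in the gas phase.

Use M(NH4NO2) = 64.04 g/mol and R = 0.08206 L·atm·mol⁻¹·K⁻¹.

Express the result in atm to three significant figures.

n(NH4NO2) = 6.71 / 64.04 = 0.1048 mol
n(gas produced) = (3/1) × 0.1048 = 0.3144 mol
P = nRT/V = 0.3144 × 0.08206 × 668 / 5.94 = 2.901 atm

2.90 atm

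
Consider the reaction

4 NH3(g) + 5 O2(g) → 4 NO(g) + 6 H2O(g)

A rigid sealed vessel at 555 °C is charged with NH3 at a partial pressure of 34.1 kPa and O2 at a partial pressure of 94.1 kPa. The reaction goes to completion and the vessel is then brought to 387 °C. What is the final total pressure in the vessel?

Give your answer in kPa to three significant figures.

109 kPa

At constant V, partial pressures at 555 °C are proportional to moles, so apply stoichiometry directly to pressures.
P(O2) required for 34.1 kPa of NH3 = (5/4) × 34.1 = 42.62 kPa; available 94.1 kPa, so NH3 is limiting.
P(O2) remaining = 94.1 − (5/4) × 34.1 = 51.47 kPa
P(gaseous products) = (4+6)/4 × 34.1 = 85.25 kPa
P_total at 555 °C = 51.47 + 85.25 = 136.7 kPa
Scaling to 387 °C: P = 136.7 × 660.15/828.15 = 109.0 kPa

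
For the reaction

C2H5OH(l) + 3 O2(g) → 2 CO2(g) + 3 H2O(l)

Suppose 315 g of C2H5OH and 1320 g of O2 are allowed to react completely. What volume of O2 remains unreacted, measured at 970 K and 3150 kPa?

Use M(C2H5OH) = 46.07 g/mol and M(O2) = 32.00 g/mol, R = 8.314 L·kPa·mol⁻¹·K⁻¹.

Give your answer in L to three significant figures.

53.1 L

n(C2H5OH) = 315 / 46.07 = 6.837 mol
n(O2) = 1320 / 32.00 = 41.25 mol
For 6.837 mol C2H5OH, stoichiometry requires (3/1) × 6.837 = 20.51 mol O2; 41.25 mol is available, so C2H5OH is limiting.
n(O2) consumed = (3/1) × 6.837 = 20.51 mol; remaining = 41.25 − 20.51 = 20.74 mol
V(O2) = nRT/P = 20.74 × 8.314 × 970 / 3150 = 53.10 L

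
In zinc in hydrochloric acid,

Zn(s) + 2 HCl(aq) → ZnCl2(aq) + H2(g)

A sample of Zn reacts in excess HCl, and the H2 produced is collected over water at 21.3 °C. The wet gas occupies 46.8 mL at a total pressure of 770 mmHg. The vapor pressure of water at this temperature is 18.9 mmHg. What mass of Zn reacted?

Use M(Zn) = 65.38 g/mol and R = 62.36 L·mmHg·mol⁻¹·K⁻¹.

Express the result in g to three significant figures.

0.125 g

P(H2) = 770 − 18.9 = 751.1 mmHg
n(H2) = PV/RT = (751.1 × 0.04680) / (62.36 × 294.45) = 0.001914 mol
n(Zn) = (1/1) × 0.001914 = 0.001914 mol
m(Zn) = 0.001914 × 65.38 = 0.1251 g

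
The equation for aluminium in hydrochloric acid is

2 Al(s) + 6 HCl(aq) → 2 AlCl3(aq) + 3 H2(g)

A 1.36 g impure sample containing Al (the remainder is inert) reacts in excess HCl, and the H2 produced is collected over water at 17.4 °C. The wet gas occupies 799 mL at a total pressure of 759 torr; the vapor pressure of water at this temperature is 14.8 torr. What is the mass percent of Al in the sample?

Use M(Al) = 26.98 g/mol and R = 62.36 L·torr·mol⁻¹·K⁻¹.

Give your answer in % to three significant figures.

43.4 %

P(H2) = 759 − 14.8 = 744.2 torr
n(H2) = PV/RT = (744.2 × 0.7990) / (62.36 × 290.55) = 0.03282 mol
n(Al) = (2/3) × 0.03282 = 0.02188 mol
m(Al) = 0.02188 × 26.98 = 0.5903 g
%Al = 0.5903 / 1.36 × 100 = 43.40%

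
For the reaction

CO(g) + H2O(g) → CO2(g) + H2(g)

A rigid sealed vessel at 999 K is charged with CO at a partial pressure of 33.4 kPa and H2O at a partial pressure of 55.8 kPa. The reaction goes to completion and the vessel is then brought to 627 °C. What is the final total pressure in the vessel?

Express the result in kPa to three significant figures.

With V and T fixed, P_i ∝ n_i, so the mole ratios apply directly to partial pressures at 999 K.
P(H2O) required for 33.4 kPa of CO = (1/1) × 33.4 = 33.40 kPa; available 55.8 kPa, so CO is limiting.
P(H2O) remaining = 55.8 − (1/1) × 33.4 = 22.40 kPa
P(gaseous products) = (1+1)/1 × 33.4 = 66.80 kPa
P_total at 999 K = 22.40 + 66.80 = 89.20 kPa
Scaling to 627 °C: P = 89.20 × 900.15/999 = 80.37 kPa

80.4 kPa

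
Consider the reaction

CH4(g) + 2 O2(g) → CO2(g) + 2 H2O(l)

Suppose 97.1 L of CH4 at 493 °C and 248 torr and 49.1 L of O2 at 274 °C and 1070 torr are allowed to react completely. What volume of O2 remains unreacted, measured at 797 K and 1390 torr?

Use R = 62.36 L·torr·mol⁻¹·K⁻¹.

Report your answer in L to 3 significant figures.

n(CH4) = PV/RT = (248 × 97.1) / (62.36 × 766.15) = 0.5040 mol
n(O2) = PV/RT = (1070 × 49.1) / (62.36 × 547.15) = 1.540 mol
For 0.5040 mol CH4, stoichiometry requires (2/1) × 0.5040 = 1.008 mol O2; 1.540 mol is available, so CH4 is limiting.
n(O2) consumed = (2/1) × 0.5040 = 1.008 mol; remaining = 1.540 − 1.008 = 0.5320 mol
V(O2) = nRT/P = 0.5320 × 62.36 × 797 / 1390 = 19.02 L

19.0 L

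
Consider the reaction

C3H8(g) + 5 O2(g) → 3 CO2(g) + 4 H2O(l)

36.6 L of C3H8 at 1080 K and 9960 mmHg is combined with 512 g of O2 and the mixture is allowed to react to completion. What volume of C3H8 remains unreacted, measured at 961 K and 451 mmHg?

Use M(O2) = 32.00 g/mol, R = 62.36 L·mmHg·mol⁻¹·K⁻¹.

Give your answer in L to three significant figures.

294 L

n(C3H8) = PV/RT = (9960 × 36.6) / (62.36 × 1080) = 5.413 mol
n(O2) = 512 / 32.00 = 16.00 mol
For 5.413 mol C3H8, stoichiometry requires (5/1) × 5.413 = 27.07 mol O2; 16.00 mol is available, so O2 is limiting.
n(C3H8) consumed = (1/5) × 16.00 = 3.200 mol; remaining = 5.413 − 3.200 = 2.213 mol
V(C3H8) = nRT/P = 2.213 × 62.36 × 961 / 451 = 294.1 L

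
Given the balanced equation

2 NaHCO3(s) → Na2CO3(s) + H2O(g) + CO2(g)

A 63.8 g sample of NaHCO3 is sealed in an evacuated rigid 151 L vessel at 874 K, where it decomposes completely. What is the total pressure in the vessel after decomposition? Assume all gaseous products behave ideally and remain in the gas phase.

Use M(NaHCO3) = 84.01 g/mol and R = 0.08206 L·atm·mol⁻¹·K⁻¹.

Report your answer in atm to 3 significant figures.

n(NaHCO3) = 63.8 / 84.01 = 0.7594 mol
n(gas produced) = (2/2) × 0.7594 = 0.7594 mol
P = nRT/V = 0.7594 × 0.08206 × 874 / 151 = 0.3607 atm

0.361 atm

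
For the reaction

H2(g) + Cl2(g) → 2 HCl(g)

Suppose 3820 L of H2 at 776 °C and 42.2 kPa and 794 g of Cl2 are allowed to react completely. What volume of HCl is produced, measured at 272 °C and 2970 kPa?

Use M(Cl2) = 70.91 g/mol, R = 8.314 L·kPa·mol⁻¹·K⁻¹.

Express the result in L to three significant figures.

34.2 L

n(H2) = PV/RT = (42.2 × 3820) / (8.314 × 1049.15) = 18.48 mol
n(Cl2) = 794 / 70.91 = 11.20 mol
For 18.48 mol H2, stoichiometry requires (1/1) × 18.48 = 18.48 mol Cl2; 11.20 mol is available, so Cl2 is limiting.
n(HCl) = (2/1) × 11.20 = 22.40 mol
V(HCl) = nRT/P = 22.40 × 8.314 × 545.15 / 2970 = 34.18 L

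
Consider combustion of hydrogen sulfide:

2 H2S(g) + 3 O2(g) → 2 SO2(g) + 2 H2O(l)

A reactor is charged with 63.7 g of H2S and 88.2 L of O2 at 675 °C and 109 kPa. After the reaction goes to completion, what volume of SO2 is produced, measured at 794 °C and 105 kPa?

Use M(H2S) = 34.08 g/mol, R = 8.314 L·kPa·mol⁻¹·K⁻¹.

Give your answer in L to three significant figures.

68.7 L

n(H2S) = 63.7 / 34.08 = 1.869 mol
n(O2) = PV/RT = (109 × 88.2) / (8.314 × 948.15) = 1.220 mol
For 1.869 mol H2S, stoichiometry requires (3/2) × 1.869 = 2.804 mol O2; 1.220 mol is available, so O2 is limiting.
n(SO2) = (2/3) × 1.220 = 0.8133 mol
V(SO2) = nRT/P = 0.8133 × 8.314 × 1067.15 / 105 = 68.72 L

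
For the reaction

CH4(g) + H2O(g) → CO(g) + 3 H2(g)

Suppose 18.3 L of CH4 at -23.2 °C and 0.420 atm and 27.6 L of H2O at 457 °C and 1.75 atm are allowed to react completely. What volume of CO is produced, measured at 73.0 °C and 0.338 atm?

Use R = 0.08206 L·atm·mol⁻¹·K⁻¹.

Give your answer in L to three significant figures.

31.5 L

n(CH4) = PV/RT = (0.420 × 18.3) / (0.08206 × 249.95) = 0.3747 mol
n(H2O) = PV/RT = (1.75 × 27.6) / (0.08206 × 730.15) = 0.8061 mol
For 0.3747 mol CH4, stoichiometry requires (1/1) × 0.3747 = 0.3747 mol H2O; 0.8061 mol is available, so CH4 is limiting.
n(CO) = (1/1) × 0.3747 = 0.3747 mol
V(CO) = nRT/P = 0.3747 × 0.08206 × 346.15 / 0.338 = 31.49 L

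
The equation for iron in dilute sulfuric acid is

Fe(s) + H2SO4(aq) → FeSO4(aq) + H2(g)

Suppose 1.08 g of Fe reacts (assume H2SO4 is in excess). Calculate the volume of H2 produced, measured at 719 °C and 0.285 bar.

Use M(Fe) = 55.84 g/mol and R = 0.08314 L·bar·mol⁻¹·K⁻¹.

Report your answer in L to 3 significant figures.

5.60 L

n(Fe) = 1.080 / 55.84 = 0.01934 mol
n(H2) = (1/1) × 0.01934 = 0.01934 mol
V = nRT/P = 0.01934 × 0.08314 × 992.15 / 0.285 = 5.598 L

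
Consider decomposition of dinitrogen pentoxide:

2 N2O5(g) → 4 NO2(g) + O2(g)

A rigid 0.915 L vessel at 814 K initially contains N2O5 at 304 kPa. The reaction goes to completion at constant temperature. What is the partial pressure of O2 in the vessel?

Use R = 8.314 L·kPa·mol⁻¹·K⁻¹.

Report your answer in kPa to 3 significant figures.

152 kPa

n(N2O5)₀ = PV/RT = (304 × 0.915) / (8.314 × 814) = 0.04110 mol
n(O2) = (1/2) × 0.04110 = 0.02055 mol
P(O2) = nRT/V = 0.02055 × 8.314 × 814 / 0.915 = 152.0 kPa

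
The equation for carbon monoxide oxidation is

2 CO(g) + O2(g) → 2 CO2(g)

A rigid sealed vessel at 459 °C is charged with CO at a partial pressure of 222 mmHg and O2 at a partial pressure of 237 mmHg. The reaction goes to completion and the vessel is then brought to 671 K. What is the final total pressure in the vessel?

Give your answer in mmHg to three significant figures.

Because the vessel is rigid and T is held at 459 °C, work the stoichiometry in partial pressures (P_i = n_iRT/V).
P(O2) required for 222 mmHg of CO = (1/2) × 222 = 111.0 mmHg; available 237 mmHg, so CO is limiting.
P(O2) remaining = 237 − (1/2) × 222 = 126.0 mmHg
P(gaseous products) = (2)/2 × 222 = 222.0 mmHg
P_total at 459 °C = 126.0 + 222.0 = 348.0 mmHg
Scaling to 671 K: P = 348.0 × 671/732.15 = 318.9 mmHg

319 mmHg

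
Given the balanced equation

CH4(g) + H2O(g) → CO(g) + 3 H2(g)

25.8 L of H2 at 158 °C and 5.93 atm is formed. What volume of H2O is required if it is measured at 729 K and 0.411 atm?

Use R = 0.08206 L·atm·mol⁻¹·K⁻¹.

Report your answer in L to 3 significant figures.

n(H2) = PV/RT = (5.93 × 25.8) / (0.08206 × 431.15) = 4.324 mol
n(H2O) = (1/3) × 4.324 = 1.441 mol
V = nRT/P = 1.441 × 0.08206 × 729 / 0.411 = 209.7 L

210 L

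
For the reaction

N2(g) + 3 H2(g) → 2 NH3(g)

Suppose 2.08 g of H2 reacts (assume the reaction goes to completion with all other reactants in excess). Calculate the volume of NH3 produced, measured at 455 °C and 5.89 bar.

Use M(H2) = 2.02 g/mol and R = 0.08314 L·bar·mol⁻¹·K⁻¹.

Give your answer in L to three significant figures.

7.06 L

n(H2) = 2.080 / 2.02 = 1.030 mol
n(NH3) = (2/3) × 1.030 = 0.6867 mol
V = nRT/P = 0.6867 × 0.08314 × 728.15 / 5.89 = 7.058 L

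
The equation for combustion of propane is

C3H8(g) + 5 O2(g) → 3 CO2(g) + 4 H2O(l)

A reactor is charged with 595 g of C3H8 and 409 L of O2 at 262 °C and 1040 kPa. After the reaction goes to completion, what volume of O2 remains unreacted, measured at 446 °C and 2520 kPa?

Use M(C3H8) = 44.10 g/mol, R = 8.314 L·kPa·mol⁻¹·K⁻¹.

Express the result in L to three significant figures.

66.8 L

n(C3H8) = 595 / 44.10 = 13.49 mol
n(O2) = PV/RT = (1040 × 409) / (8.314 × 535.15) = 95.60 mol
For 13.49 mol C3H8, stoichiometry requires (5/1) × 13.49 = 67.45 mol O2; 95.60 mol is available, so C3H8 is limiting.
n(O2) consumed = (5/1) × 13.49 = 67.45 mol; remaining = 95.60 − 67.45 = 28.15 mol
V(O2) = nRT/P = 28.15 × 8.314 × 719.15 / 2520 = 66.79 L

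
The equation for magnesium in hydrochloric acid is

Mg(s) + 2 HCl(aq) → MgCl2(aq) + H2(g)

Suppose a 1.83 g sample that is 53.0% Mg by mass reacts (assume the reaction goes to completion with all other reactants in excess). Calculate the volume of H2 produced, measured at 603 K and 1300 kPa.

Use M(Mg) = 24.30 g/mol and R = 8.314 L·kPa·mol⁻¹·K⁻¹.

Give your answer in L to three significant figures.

mass of Mg = 1.83 × 53.0/100 = 0.9699 g
n(Mg) = 0.9699 / 24.30 = 0.03991 mol
n(H2) = (1/1) × 0.03991 = 0.03991 mol
V = nRT/P = 0.03991 × 8.314 × 603 / 1300 = 0.1539 L

0.154 L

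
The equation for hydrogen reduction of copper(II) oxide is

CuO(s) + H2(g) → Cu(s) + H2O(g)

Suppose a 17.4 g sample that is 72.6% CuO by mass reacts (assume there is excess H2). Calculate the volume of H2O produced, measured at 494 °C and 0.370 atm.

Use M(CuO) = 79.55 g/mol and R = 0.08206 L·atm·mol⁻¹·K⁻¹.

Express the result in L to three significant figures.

27.0 L

mass of CuO = 17.4 × 72.6/100 = 12.63 g
n(CuO) = 12.63 / 79.55 = 0.1588 mol
n(H2O) = (1/1) × 0.1588 = 0.1588 mol
V = nRT/P = 0.1588 × 0.08206 × 767.15 / 0.370 = 27.02 L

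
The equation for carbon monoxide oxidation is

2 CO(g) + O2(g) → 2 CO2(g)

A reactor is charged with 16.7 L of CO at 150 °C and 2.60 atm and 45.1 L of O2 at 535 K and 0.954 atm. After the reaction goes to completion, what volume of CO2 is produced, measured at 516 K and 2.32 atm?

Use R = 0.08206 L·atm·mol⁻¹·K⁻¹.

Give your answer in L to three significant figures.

n(CO) = PV/RT = (2.60 × 16.7) / (0.08206 × 423.15) = 1.250 mol
n(O2) = PV/RT = (0.954 × 45.1) / (0.08206 × 535) = 0.9800 mol
For 1.250 mol CO, stoichiometry requires (1/2) × 1.250 = 0.6250 mol O2; 0.9800 mol is available, so CO is limiting.
n(CO2) = (2/2) × 1.250 = 1.250 mol
V(CO2) = nRT/P = 1.250 × 0.08206 × 516 / 2.32 = 22.81 L

22.8 L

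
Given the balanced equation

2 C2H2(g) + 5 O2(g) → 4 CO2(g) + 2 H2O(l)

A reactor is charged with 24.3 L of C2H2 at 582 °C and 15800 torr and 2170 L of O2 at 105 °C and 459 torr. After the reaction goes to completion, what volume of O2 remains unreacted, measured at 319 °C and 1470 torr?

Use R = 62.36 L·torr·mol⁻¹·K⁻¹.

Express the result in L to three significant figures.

n(C2H2) = PV/RT = (15800 × 24.3) / (62.36 × 855.15) = 7.200 mol
n(O2) = PV/RT = (459 × 2170) / (62.36 × 378.15) = 42.24 mol
For 7.200 mol C2H2, stoichiometry requires (5/2) × 7.200 = 18.00 mol O2; 42.24 mol is available, so C2H2 is limiting.
n(O2) consumed = (5/2) × 7.200 = 18.00 mol; remaining = 42.24 − 18.00 = 24.24 mol
V(O2) = nRT/P = 24.24 × 62.36 × 592.15 / 1470 = 608.9 L

609 L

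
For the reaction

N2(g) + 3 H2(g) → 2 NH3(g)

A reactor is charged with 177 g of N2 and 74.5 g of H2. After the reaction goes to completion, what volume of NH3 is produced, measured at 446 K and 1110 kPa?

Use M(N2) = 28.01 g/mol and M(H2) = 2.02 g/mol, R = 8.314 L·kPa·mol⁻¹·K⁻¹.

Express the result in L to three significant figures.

42.2 L

n(N2) = 177 / 28.01 = 6.319 mol
n(H2) = 74.5 / 2.02 = 36.88 mol
For 6.319 mol N2, stoichiometry requires (3/1) × 6.319 = 18.96 mol H2; 36.88 mol is available, so N2 is limiting.
n(NH3) = (2/1) × 6.319 = 12.64 mol
V(NH3) = nRT/P = 12.64 × 8.314 × 446 / 1110 = 42.22 L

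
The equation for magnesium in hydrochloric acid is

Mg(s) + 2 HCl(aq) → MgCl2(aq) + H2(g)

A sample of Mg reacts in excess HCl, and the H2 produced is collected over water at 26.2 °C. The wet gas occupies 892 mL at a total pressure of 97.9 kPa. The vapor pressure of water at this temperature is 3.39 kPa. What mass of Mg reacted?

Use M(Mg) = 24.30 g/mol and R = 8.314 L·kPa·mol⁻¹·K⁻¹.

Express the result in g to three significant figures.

P(H2) = 97.9 − 3.39 = 94.51 kPa
n(H2) = PV/RT = (94.51 × 0.8920) / (8.314 × 299.35) = 0.03387 mol
n(Mg) = (1/1) × 0.03387 = 0.03387 mol
m(Mg) = 0.03387 × 24.30 = 0.8230 g

0.823 g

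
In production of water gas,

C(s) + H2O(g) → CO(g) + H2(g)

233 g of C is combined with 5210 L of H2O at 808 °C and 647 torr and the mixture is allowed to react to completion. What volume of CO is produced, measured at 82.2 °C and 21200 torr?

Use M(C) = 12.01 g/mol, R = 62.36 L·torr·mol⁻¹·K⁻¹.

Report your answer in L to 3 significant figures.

n(C) = 233 / 12.01 = 19.40 mol
n(H2O) = PV/RT = (647 × 5210) / (62.36 × 1081.15) = 50.00 mol
For 19.40 mol C, stoichiometry requires (1/1) × 19.40 = 19.40 mol H2O; 50.00 mol is available, so C is limiting.
n(CO) = (1/1) × 19.40 = 19.40 mol
V(CO) = nRT/P = 19.40 × 62.36 × 355.35 / 21200 = 20.28 L

20.3 L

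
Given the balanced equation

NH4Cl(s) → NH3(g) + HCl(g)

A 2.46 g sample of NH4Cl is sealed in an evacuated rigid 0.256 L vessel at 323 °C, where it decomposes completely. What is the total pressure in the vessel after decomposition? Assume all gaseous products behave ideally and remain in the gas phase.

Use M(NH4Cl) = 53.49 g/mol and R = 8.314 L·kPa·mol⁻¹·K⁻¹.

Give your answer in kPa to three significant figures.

n(NH4Cl) = 2.46 / 53.49 = 0.04599 mol
n(gas produced) = (2/1) × 0.04599 = 0.09198 mol
P = nRT/V = 0.09198 × 8.314 × 596.15 / 0.256 = 1781 kPa

1780 kPa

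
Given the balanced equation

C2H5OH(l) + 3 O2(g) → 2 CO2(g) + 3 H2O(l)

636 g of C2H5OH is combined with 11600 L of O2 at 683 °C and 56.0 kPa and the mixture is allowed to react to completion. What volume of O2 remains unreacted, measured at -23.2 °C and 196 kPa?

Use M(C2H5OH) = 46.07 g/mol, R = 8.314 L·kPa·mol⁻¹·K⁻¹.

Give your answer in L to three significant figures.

n(C2H5OH) = 636 / 46.07 = 13.81 mol
n(O2) = PV/RT = (56.0 × 11600) / (8.314 × 956.15) = 81.72 mol
For 13.81 mol C2H5OH, stoichiometry requires (3/1) × 13.81 = 41.43 mol O2; 81.72 mol is available, so C2H5OH is limiting.
n(O2) consumed = (3/1) × 13.81 = 41.43 mol; remaining = 81.72 − 41.43 = 40.29 mol
V(O2) = nRT/P = 40.29 × 8.314 × 249.95 / 196 = 427.2 L

427 L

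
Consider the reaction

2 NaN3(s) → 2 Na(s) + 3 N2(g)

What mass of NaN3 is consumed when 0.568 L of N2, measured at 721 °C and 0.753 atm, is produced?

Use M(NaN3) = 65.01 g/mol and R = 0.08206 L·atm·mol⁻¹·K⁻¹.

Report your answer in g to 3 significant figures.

0.227 g

n(N2) = PV/RT = (0.753 × 0.568) / (0.08206 × 994.15) = 0.005243 mol
n(NaN3) = (2/3) × 0.005243 = 0.003495 mol
m(NaN3) = 0.003495 × 65.01 = 0.2272 g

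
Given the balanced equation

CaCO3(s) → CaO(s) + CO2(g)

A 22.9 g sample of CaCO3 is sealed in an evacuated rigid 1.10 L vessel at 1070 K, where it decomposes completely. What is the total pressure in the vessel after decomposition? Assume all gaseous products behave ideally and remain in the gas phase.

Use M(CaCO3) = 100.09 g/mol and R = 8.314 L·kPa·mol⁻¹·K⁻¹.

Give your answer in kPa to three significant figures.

1850 kPa

n(CaCO3) = 22.9 / 100.09 = 0.2288 mol
n(gas produced) = (1/1) × 0.2288 = 0.2288 mol
P = nRT/V = 0.2288 × 8.314 × 1070 / 1.10 = 1850 kPa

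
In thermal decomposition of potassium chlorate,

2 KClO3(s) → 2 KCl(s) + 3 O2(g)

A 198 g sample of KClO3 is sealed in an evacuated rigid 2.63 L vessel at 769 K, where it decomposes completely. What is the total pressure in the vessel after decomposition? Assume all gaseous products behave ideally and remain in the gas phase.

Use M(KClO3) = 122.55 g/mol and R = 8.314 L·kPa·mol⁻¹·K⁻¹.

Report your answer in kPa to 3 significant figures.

5890 kPa

n(KClO3) = 198 / 122.55 = 1.616 mol
n(gas produced) = (3/2) × 1.616 = 2.424 mol
P = nRT/V = 2.424 × 8.314 × 769 / 2.63 = 5893 kPa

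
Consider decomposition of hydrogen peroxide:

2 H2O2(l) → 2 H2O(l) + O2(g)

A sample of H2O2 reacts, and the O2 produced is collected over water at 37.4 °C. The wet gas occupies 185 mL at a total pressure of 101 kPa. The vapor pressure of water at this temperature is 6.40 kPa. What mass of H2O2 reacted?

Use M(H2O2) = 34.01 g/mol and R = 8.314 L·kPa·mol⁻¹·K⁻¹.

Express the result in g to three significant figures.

P(O2) = 101 − 6.40 = 94.60 kPa
n(O2) = PV/RT = (94.60 × 0.1850) / (8.314 × 310.55) = 0.006778 mol
n(H2O2) = (2/1) × 0.006778 = 0.01356 mol
m(H2O2) = 0.01356 × 34.01 = 0.4612 g

0.461 g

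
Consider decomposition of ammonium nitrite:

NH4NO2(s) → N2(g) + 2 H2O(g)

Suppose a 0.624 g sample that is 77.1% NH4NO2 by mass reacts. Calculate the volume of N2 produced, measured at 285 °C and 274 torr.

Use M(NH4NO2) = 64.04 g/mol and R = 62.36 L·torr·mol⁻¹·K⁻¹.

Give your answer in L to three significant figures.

0.954 L

mass of NH4NO2 = 0.624 × 77.1/100 = 0.4811 g
n(NH4NO2) = 0.4811 / 64.04 = 0.007512 mol
n(N2) = (1/1) × 0.007512 = 0.007512 mol
V = nRT/P = 0.007512 × 62.36 × 558.15 / 274 = 0.9542 L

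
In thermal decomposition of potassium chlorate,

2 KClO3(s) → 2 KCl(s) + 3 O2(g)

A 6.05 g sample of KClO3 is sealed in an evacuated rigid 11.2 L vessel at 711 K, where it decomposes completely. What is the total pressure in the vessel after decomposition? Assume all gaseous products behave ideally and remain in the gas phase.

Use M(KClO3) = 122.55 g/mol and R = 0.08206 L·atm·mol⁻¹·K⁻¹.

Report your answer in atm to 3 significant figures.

0.386 atm

n(KClO3) = 6.05 / 122.55 = 0.04937 mol
n(gas produced) = (3/2) × 0.04937 = 0.07405 mol
P = nRT/V = 0.07405 × 0.08206 × 711 / 11.2 = 0.3858 atm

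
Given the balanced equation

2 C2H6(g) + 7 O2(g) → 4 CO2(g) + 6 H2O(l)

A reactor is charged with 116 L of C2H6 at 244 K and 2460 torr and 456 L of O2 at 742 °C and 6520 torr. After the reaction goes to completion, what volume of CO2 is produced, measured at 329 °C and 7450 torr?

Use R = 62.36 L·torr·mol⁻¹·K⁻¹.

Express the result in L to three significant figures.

n(C2H6) = PV/RT = (2460 × 116) / (62.36 × 244) = 18.75 mol
n(O2) = PV/RT = (6520 × 456) / (62.36 × 1015.15) = 46.97 mol
For 18.75 mol C2H6, stoichiometry requires (7/2) × 18.75 = 65.62 mol O2; 46.97 mol is available, so O2 is limiting.
n(CO2) = (4/7) × 46.97 = 26.84 mol
V(CO2) = nRT/P = 26.84 × 62.36 × 602.15 / 7450 = 135.3 L

135 L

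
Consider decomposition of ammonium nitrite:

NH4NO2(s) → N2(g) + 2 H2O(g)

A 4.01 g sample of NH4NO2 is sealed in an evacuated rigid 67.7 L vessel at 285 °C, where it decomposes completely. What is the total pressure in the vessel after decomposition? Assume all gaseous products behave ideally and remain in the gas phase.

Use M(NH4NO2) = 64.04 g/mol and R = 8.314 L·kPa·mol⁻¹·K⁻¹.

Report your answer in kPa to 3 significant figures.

n(NH4NO2) = 4.01 / 64.04 = 0.06262 mol
n(gas produced) = (3/1) × 0.06262 = 0.1879 mol
P = nRT/V = 0.1879 × 8.314 × 558.15 / 67.7 = 12.88 kPa

12.9 kPa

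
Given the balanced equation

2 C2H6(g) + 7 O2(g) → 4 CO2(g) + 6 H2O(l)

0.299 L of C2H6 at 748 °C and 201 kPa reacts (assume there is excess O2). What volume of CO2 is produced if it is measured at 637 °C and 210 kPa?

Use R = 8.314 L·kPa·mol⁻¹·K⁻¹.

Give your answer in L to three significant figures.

0.510 L

n(C2H6) = PV/RT = (201 × 0.299) / (8.314 × 1021.15) = 0.007079 mol
n(CO2) = (4/2) × 0.007079 = 0.01416 mol
V = nRT/P = 0.01416 × 8.314 × 910.15 / 210 = 0.5102 L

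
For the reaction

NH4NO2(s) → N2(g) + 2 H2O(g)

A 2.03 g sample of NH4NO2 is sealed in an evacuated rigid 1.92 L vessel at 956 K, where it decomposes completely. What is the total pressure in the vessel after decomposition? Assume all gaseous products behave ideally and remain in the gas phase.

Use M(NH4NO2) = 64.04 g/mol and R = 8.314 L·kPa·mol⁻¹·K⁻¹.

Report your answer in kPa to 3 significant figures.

n(NH4NO2) = 2.03 / 64.04 = 0.03170 mol
n(gas produced) = (3/1) × 0.03170 = 0.09510 mol
P = nRT/V = 0.09510 × 8.314 × 956 / 1.92 = 393.7 kPa

394 kPa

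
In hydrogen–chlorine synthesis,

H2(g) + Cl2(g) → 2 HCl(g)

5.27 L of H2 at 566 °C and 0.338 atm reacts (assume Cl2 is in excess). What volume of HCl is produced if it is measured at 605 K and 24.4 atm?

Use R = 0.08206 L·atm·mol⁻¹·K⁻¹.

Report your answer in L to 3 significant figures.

0.105 L

n(H2) = PV/RT = (0.338 × 5.27) / (0.08206 × 839.15) = 0.02587 mol
n(HCl) = (2/1) × 0.02587 = 0.05174 mol
V = nRT/P = 0.05174 × 0.08206 × 605 / 24.4 = 0.1053 L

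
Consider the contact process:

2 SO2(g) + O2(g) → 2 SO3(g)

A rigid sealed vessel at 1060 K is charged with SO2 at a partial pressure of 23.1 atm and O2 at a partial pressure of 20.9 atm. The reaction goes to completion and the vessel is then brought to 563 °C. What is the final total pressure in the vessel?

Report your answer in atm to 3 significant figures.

At constant V, partial pressures at 1060 K are proportional to moles, so apply stoichiometry directly to pressures.
P(O2) required for 23.1 atm of SO2 = (1/2) × 23.1 = 11.55 atm; available 20.9 atm, so SO2 is limiting.
P(O2) remaining = 20.9 − (1/2) × 23.1 = 9.350 atm
P(gaseous products) = (2)/2 × 23.1 = 23.10 atm
P_total at 1060 K = 9.350 + 23.10 = 32.45 atm
Scaling to 563 °C: P = 32.45 × 836.15/1060 = 25.60 atm

25.6 atm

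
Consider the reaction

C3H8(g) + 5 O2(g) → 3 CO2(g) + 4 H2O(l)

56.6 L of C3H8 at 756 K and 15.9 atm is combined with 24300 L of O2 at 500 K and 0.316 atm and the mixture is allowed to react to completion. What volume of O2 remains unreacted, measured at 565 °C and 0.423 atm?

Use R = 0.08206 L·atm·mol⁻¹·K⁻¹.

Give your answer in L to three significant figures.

18600 L

n(C3H8) = PV/RT = (15.9 × 56.6) / (0.08206 × 756) = 14.51 mol
n(O2) = PV/RT = (0.316 × 24300) / (0.08206 × 500) = 187.2 mol
For 14.51 mol C3H8, stoichiometry requires (5/1) × 14.51 = 72.55 mol O2; 187.2 mol is available, so C3H8 is limiting.
n(O2) consumed = (5/1) × 14.51 = 72.55 mol; remaining = 187.2 − 72.55 = 114.6 mol
V(O2) = nRT/P = 114.6 × 0.08206 × 838.15 / 0.423 = 18630 L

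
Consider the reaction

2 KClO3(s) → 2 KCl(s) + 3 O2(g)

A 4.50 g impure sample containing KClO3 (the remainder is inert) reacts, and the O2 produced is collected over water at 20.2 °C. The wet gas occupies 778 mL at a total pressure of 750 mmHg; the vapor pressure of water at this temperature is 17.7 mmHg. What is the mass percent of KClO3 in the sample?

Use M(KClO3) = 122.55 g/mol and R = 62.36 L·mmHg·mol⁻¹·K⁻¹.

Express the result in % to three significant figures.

P(O2) = 750 − 17.7 = 732.3 mmHg
n(O2) = PV/RT = (732.3 × 0.7780) / (62.36 × 293.35) = 0.03114 mol
n(KClO3) = (2/3) × 0.03114 = 0.02076 mol
m(KClO3) = 0.02076 × 122.55 = 2.544 g
%KClO3 = 2.544 / 4.50 × 100 = 56.53%

56.5 %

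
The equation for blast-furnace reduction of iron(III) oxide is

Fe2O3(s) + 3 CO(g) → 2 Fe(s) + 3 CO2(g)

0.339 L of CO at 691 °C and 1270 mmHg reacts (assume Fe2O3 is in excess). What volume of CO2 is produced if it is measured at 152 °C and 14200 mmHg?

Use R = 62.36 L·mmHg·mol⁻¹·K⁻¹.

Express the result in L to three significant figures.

n(CO) = PV/RT = (1270 × 0.339) / (62.36 × 964.15) = 0.007161 mol
n(CO2) = (3/3) × 0.007161 = 0.007161 mol
V = nRT/P = 0.007161 × 62.36 × 425.15 / 14200 = 0.01337 L

0.0134 L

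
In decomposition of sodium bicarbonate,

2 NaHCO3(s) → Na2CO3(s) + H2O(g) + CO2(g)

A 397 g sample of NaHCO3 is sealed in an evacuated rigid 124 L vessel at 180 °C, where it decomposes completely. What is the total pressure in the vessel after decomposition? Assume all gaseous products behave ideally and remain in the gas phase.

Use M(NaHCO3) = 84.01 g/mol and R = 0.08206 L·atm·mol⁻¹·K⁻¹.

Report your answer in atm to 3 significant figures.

n(NaHCO3) = 397 / 84.01 = 4.726 mol
n(gas produced) = (2/2) × 4.726 = 4.726 mol
P = nRT/V = 4.726 × 0.08206 × 453.15 / 124 = 1.417 atm

1.42 atm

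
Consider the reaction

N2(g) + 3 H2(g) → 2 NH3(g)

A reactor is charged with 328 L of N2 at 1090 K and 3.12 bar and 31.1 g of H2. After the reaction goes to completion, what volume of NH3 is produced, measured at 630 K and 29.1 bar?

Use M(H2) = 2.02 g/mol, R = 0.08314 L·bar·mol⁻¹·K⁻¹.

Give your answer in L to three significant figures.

18.5 L

n(N2) = PV/RT = (3.12 × 328) / (0.08314 × 1090) = 11.29 mol
n(H2) = 31.1 / 2.02 = 15.40 mol
For 11.29 mol N2, stoichiometry requires (3/1) × 11.29 = 33.87 mol H2; 15.40 mol is available, so H2 is limiting.
n(NH3) = (2/3) × 15.40 = 10.27 mol
V(NH3) = nRT/P = 10.27 × 0.08314 × 630 / 29.1 = 18.49 L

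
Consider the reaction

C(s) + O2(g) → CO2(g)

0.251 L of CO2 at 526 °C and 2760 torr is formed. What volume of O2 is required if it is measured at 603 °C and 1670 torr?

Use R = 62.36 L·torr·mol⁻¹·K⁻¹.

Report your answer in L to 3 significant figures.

n(CO2) = PV/RT = (2760 × 0.251) / (62.36 × 799.15) = 0.01390 mol
n(O2) = (1/1) × 0.01390 = 0.01390 mol
V = nRT/P = 0.01390 × 62.36 × 876.15 / 1670 = 0.4548 L

0.455 L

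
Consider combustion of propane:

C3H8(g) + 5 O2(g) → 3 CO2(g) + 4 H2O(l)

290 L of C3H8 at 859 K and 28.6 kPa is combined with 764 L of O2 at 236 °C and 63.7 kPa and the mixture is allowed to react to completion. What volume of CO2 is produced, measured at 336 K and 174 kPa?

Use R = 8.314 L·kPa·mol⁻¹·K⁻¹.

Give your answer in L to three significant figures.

55.9 L

n(C3H8) = PV/RT = (28.6 × 290) / (8.314 × 859) = 1.161 mol
n(O2) = PV/RT = (63.7 × 764) / (8.314 × 509.15) = 11.50 mol
For 1.161 mol C3H8, stoichiometry requires (5/1) × 1.161 = 5.805 mol O2; 11.50 mol is available, so C3H8 is limiting.
n(CO2) = (3/1) × 1.161 = 3.483 mol
V(CO2) = nRT/P = 3.483 × 8.314 × 336 / 174 = 55.92 L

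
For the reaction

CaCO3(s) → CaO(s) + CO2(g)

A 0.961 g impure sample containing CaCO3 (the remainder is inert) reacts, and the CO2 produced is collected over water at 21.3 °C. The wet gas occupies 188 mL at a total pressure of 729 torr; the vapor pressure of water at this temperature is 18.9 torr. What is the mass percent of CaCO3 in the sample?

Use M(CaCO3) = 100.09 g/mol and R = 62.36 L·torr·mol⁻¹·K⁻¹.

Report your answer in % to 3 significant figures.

P(CO2) = 729 − 18.9 = 710.1 torr
n(CO2) = PV/RT = (710.1 × 0.1880) / (62.36 × 294.45) = 0.007270 mol
n(CaCO3) = (1/1) × 0.007270 = 0.007270 mol
m(CaCO3) = 0.007270 × 100.09 = 0.7277 g
%CaCO3 = 0.7277 / 0.961 × 100 = 75.72%

75.7 %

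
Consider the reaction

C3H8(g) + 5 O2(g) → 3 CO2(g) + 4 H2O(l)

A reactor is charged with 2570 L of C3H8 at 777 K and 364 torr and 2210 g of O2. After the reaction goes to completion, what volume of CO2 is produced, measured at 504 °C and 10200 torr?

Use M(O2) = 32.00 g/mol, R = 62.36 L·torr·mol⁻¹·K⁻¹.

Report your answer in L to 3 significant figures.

197 L

n(C3H8) = PV/RT = (364 × 2570) / (62.36 × 777) = 19.31 mol
n(O2) = 2210 / 32.00 = 69.06 mol
For 19.31 mol C3H8, stoichiometry requires (5/1) × 19.31 = 96.55 mol O2; 69.06 mol is available, so O2 is limiting.
n(CO2) = (3/5) × 69.06 = 41.44 mol
V(CO2) = nRT/P = 41.44 × 62.36 × 777.15 / 10200 = 196.9 L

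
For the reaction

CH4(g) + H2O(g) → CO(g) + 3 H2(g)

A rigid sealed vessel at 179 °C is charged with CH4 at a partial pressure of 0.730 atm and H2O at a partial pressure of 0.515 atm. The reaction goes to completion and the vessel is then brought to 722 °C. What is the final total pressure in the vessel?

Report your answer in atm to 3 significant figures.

Because the vessel is rigid and T is held at 179 °C, work the stoichiometry in partial pressures (P_i = n_iRT/V).
P(H2O) required for 0.730 atm of CH4 = (1/1) × 0.730 = 0.7300 atm; available 0.515 atm, so H2O is limiting.
P(CH4) remaining = 0.730 − (1/1) × 0.515 = 0.2150 atm
P(gaseous products) = (1+3)/1 × 0.515 = 2.060 atm
P_total at 179 °C = 0.2150 + 2.060 = 2.275 atm
Scaling to 722 °C: P = 2.275 × 995.15/452.15 = 5.007 atm

5.01 atm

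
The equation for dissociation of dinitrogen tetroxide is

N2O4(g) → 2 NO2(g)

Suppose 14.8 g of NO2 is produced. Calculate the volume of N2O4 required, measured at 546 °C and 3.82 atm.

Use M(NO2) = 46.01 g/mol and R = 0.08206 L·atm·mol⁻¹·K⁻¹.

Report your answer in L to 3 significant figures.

n(NO2) = 14.80 / 46.01 = 0.3217 mol
n(N2O4) = (1/2) × 0.3217 = 0.1608 mol
V = nRT/P = 0.1608 × 0.08206 × 819.15 / 3.82 = 2.830 L

2.83 L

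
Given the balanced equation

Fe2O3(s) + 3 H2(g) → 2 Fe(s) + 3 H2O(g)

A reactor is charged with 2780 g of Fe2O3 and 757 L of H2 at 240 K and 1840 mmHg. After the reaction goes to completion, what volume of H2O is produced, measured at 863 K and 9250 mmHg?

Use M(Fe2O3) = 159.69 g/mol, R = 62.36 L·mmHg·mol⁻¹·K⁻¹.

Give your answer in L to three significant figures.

304 L

n(Fe2O3) = 2780 / 159.69 = 17.41 mol
n(H2) = PV/RT = (1840 × 757) / (62.36 × 240) = 93.07 mol
For 17.41 mol Fe2O3, stoichiometry requires (3/1) × 17.41 = 52.23 mol H2; 93.07 mol is available, so Fe2O3 is limiting.
n(H2O) = (3/1) × 17.41 = 52.23 mol
V(H2O) = nRT/P = 52.23 × 62.36 × 863 / 9250 = 303.9 L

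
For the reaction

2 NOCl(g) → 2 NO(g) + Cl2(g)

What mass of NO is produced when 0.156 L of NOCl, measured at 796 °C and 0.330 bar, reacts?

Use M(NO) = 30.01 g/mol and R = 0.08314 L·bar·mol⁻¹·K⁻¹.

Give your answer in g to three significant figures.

0.0174 g

n(NOCl) = PV/RT = (0.330 × 0.156) / (0.08314 × 1069.15) = 0.0005791 mol
n(NO) = (2/2) × 0.0005791 = 0.0005791 mol
m(NO) = 0.0005791 × 30.01 = 0.01738 g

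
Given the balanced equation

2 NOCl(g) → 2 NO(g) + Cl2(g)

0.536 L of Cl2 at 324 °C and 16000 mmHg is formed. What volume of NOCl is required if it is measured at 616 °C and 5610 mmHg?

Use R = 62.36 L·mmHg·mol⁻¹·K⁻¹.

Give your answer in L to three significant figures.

4.55 L

n(Cl2) = PV/RT = (16000 × 0.536) / (62.36 × 597.15) = 0.2303 mol
n(NOCl) = (2/1) × 0.2303 = 0.4606 mol
V = nRT/P = 0.4606 × 62.36 × 889.15 / 5610 = 4.552 L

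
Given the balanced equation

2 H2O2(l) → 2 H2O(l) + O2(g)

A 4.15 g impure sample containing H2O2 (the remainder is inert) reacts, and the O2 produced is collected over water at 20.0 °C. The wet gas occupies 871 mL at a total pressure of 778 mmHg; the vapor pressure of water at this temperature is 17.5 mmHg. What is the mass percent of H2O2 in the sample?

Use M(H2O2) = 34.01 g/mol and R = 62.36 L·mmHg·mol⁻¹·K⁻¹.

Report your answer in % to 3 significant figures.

59.4 %

P(O2) = 778 − 17.5 = 760.5 mmHg
n(O2) = PV/RT = (760.5 × 0.8710) / (62.36 × 293.15) = 0.03623 mol
n(H2O2) = (2/1) × 0.03623 = 0.07246 mol
m(H2O2) = 0.07246 × 34.01 = 2.464 g
%H2O2 = 2.464 / 4.15 × 100 = 59.37%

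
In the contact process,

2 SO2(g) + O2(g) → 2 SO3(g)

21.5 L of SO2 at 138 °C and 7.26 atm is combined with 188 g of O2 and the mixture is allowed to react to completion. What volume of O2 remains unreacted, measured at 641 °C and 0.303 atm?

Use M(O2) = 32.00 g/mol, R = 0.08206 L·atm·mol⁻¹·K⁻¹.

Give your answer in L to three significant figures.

882 L

n(SO2) = PV/RT = (7.26 × 21.5) / (0.08206 × 411.15) = 4.626 mol
n(O2) = 188 / 32.00 = 5.875 mol
For 4.626 mol SO2, stoichiometry requires (1/2) × 4.626 = 2.313 mol O2; 5.875 mol is available, so SO2 is limiting.
n(O2) consumed = (1/2) × 4.626 = 2.313 mol; remaining = 5.875 − 2.313 = 3.562 mol
V(O2) = nRT/P = 3.562 × 0.08206 × 914.15 / 0.303 = 881.9 L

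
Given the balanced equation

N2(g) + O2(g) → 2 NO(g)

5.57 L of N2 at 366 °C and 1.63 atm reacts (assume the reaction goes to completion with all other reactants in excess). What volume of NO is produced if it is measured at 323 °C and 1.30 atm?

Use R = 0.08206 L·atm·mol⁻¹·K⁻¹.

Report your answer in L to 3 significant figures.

13.0 L

n(N2) = PV/RT = (1.63 × 5.57) / (0.08206 × 639.15) = 0.1731 mol
n(NO) = (2/1) × 0.1731 = 0.3462 mol
V = nRT/P = 0.3462 × 0.08206 × 596.15 / 1.30 = 13.03 L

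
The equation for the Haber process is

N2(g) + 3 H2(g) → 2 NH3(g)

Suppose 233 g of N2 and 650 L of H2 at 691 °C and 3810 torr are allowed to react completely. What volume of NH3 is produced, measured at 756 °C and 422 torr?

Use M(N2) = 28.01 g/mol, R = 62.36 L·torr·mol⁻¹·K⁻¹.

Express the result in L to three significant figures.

n(N2) = 233 / 28.01 = 8.318 mol
n(H2) = PV/RT = (3810 × 650) / (62.36 × 964.15) = 41.19 mol
For 8.318 mol N2, stoichiometry requires (3/1) × 8.318 = 24.95 mol H2; 41.19 mol is available, so N2 is limiting.
n(NH3) = (2/1) × 8.318 = 16.64 mol
V(NH3) = nRT/P = 16.64 × 62.36 × 1029.15 / 422 = 2531 L

2530 L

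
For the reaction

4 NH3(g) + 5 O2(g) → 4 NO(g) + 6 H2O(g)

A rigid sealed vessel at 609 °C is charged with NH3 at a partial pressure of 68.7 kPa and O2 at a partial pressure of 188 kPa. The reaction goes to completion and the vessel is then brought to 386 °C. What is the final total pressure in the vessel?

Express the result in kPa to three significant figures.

At constant V, partial pressures at 609 °C are proportional to moles, so apply stoichiometry directly to pressures.
P(O2) required for 68.7 kPa of NH3 = (5/4) × 68.7 = 85.88 kPa; available 188 kPa, so NH3 is limiting.
P(O2) remaining = 188 − (5/4) × 68.7 = 102.1 kPa
P(gaseous products) = (4+6)/4 × 68.7 = 171.8 kPa
P_total at 609 °C = 102.1 + 171.8 = 273.9 kPa
Scaling to 386 °C: P = 273.9 × 659.15/882.15 = 204.7 kPa

205 kPa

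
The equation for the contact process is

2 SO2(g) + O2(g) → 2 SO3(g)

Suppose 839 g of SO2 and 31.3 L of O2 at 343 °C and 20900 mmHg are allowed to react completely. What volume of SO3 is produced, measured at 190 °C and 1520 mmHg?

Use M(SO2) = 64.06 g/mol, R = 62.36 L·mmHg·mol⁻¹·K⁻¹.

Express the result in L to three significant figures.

249 L

n(SO2) = 839 / 64.06 = 13.10 mol
n(O2) = PV/RT = (20900 × 31.3) / (62.36 × 616.15) = 17.03 mol
For 13.10 mol SO2, stoichiometry requires (1/2) × 13.10 = 6.550 mol O2; 17.03 mol is available, so SO2 is limiting.
n(SO3) = (2/2) × 13.10 = 13.10 mol
V(SO3) = nRT/P = 13.10 × 62.36 × 463.15 / 1520 = 248.9 L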